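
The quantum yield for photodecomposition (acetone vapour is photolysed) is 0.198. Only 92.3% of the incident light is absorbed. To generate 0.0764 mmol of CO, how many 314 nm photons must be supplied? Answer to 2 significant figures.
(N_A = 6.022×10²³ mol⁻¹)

2.5×10²⁰ photons

Product: 0.0764 mmol = 7.64×10⁻⁵ mol.
Photons that must be absorbed: 7.64×10⁻⁵ / 0.198 = 3.859×10⁻⁴ mol.
Incident photons needed: 3.859×10⁻⁴ / 0.923 = 4.181×10⁻⁴ mol.
Photon count: 4.181×10⁻⁴ × 6.022×10²³ = 2.5×10²⁰.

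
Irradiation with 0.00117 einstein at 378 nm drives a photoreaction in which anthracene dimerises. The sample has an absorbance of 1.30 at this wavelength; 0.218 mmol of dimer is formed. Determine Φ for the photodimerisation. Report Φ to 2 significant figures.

Product: 0.218 mmol = 2.18×10⁻⁴ mol.
Fraction absorbed: 1 − 10^(−1.30) = 0.9499.
Photons absorbed: 0.9499 × 0.00117 = 0.001111 mol.
Φ = 2.18×10⁻⁴ mol / 0.001111 mol photons = 0.20.

Φ = 0.20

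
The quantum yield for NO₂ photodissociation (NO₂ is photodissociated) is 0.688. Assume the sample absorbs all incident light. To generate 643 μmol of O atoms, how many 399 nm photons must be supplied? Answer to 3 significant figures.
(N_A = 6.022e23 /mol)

Product: 643 μmol = 6.43e-4 mol.
Photons that must be absorbed: 6.43e-4 / 0.688 = 9.346e-4 mol.
Photon count: 9.346e-4 × 6.022e23 = 5.63e20.

5.63e20 photons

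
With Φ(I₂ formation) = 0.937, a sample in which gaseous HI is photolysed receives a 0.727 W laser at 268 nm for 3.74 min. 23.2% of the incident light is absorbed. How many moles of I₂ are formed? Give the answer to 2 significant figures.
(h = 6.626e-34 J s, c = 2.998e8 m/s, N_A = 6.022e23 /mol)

7.9e-5 mol

Photon energy at 268 nm: hc/λ = (6.626e-34)(2.998e8)/(268e-9) = 7.412e-19 J.
Energy delivered: (0.727 W)(224.4 s) = 163.1 J.
Photons incident: 163.1 / 7.412e-19 = 2.200e20, i.e. 2.200e20/6.022e23 = 3.653e-4 mol.
Photons absorbed: 0.232 × 3.653e-4 = 8.475e-5 mol.
Product: Φ × n_abs = 0.937 × 8.475e-5 = 7.941e-5 mol.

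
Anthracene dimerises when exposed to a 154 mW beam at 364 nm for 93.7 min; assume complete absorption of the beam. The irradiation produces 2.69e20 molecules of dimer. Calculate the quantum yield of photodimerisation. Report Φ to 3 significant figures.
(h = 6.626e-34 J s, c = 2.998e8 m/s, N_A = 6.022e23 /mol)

Product: 2.69e20 / 6.022e23 = 4.467e-4 mol.
Photon energy at 364 nm: hc/λ = (6.626e-34)(2.998e8)/(364e-9) = 5.457e-19 J.
Energy delivered: (154 mW)(5622 s) = 865.8 J.
Photons incident: 865.8 / 5.457e-19 = 1.587e21, i.e. 1.587e21/6.022e23 = 0.002635 mol.
Φ = 4.467e-4 mol / 0.002635 mol photons = 0.170.

Φ = 0.170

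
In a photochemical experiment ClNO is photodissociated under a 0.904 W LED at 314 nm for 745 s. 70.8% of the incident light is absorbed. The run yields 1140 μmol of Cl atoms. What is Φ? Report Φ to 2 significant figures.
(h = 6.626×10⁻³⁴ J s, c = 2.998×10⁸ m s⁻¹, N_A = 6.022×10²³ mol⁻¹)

Product: 1140 μmol = 0.00114 mol.
Photon energy at 314 nm: hc/λ = (6.626×10⁻³⁴)(2.998×10⁸)/(314×10⁻⁹) = 6.326×10⁻¹⁹ J.
Energy delivered: (0.904 W)(745 s) = 673.5 J.
Photons incident: 673.5 / 6.326×10⁻¹⁹ = 1.065×10²¹, i.e. 1.065×10²¹/6.022×10²³ = 0.001769 mol.
Photons absorbed: 0.708 × 0.001769 = 0.001252 mol.
Φ = 0.00114 mol / 0.001252 mol photons = 0.91.

Φ = 0.91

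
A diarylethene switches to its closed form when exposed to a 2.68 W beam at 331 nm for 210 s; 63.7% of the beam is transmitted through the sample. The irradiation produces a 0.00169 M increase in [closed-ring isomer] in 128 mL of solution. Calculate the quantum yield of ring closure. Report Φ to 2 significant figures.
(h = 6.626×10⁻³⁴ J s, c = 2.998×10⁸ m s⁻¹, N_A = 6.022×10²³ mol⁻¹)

Φ = 0.38

Product: (0.00169 M)(0.128 L) = 2.163×10⁻⁴ mol.
Photon energy at 331 nm: hc/λ = (6.626×10⁻³⁴)(2.998×10⁸)/(331×10⁻⁹) = 6.001×10⁻¹⁹ J.
Energy delivered: (2.68 W)(210 s) = 562.8 J.
Photons incident: 562.8 / 6.001×10⁻¹⁹ = 9.378×10²⁰, i.e. 9.378×10²⁰/6.022×10²³ = 0.001557 mol.
Fraction absorbed: 1 − 63.7/100 = 0.3630.
Photons absorbed: 0.3630 × 0.001557 = 5.652×10⁻⁴ mol.
Φ = 2.163×10⁻⁴ mol / 5.652×10⁻⁴ mol photons = 0.38.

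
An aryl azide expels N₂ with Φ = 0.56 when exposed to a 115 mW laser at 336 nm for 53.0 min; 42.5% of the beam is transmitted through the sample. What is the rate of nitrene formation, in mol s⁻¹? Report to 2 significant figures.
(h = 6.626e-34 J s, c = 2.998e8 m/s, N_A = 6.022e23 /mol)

1.0e-7 mol s⁻¹

Photon energy at 336 nm: hc/λ = (6.626e-34)(2.998e8)/(336e-9) = 5.912e-19 J.
Energy delivered: (115 mW)(3180 s) = 365.7 J.
Photons incident: 365.7 / 5.912e-19 = 6.186e20, i.e. 6.186e20/6.022e23 = 0.001027 mol.
Fraction absorbed: 1 − 42.5/100 = 0.5750.
Photons absorbed: 0.5750 × 0.001027 = 5.905e-4 mol.
Product formed: 0.56 × 5.905e-4 = 3.307e-4 mol.
Rate: 3.307e-4 / 3180 s = 1.0e-7 mol s⁻¹.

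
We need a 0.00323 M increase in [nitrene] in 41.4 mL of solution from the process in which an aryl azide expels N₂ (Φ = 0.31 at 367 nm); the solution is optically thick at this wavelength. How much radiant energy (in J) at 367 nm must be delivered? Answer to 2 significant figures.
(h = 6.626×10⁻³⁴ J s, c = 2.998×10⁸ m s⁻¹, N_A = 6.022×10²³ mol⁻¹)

140 J

Product: (0.00323 M)(0.0414 L) = 1.337×10⁻⁴ mol.
Photons that must be absorbed: 1.337×10⁻⁴ / 0.31 = 4.313×10⁻⁴ mol.
Photon energy: hc/λ = 5.413×10⁻¹⁹ J; per mole, 3.260×10⁵ J mol⁻¹.
Energy required: 4.313×10⁻⁴ × 3.260×10⁵ = 140 J.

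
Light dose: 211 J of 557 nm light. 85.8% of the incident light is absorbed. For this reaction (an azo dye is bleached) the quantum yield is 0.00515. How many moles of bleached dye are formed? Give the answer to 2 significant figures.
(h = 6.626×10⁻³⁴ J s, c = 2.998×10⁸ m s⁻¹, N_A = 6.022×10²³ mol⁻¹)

Photon energy at 557 nm: hc/λ = (6.626×10⁻³⁴)(2.998×10⁸)/(557×10⁻⁹) = 3.566×10⁻¹⁹ J.
Photons incident: 211 / 3.566×10⁻¹⁹ = 5.917×10²⁰, i.e. 5.917×10²⁰/6.022×10²³ = 9.826×10⁻⁴ mol.
Photons absorbed: 0.858 × 9.826×10⁻⁴ = 8.431×10⁻⁴ mol.
Product: Φ × n_abs = 0.00515 × 8.431×10⁻⁴ = 4.342×10⁻⁶ mol.

4.3×10⁻⁶ mol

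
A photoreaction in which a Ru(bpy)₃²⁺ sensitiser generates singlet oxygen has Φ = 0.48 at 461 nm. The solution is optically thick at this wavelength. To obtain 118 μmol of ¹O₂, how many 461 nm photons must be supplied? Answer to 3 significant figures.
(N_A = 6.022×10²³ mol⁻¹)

1.48×10²⁰ photons

Product: 118 μmol = 1.18×10⁻⁴ mol.
Photons that must be absorbed: 1.18×10⁻⁴ / 0.48 = 2.458×10⁻⁴ mol.
Photon count: 2.458×10⁻⁴ × 6.022×10²³ = 1.48×10²⁰.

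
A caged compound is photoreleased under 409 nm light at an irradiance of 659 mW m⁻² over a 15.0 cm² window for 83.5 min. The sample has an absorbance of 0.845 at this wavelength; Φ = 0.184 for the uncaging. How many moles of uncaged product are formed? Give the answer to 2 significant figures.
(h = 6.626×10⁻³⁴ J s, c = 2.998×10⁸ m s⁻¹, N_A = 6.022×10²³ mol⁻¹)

Photon energy at 409 nm: hc/λ = (6.626×10⁻³⁴)(2.998×10⁸)/(409×10⁻⁹) = 4.857×10⁻¹⁹ J.
Energy delivered: (659 mW m⁻²)(15.0×10⁻⁴ m²)(5010 s) = 4.952 J.
Photons incident: 4.952 / 4.857×10⁻¹⁹ = 1.020×10¹⁹, i.e. 1.020×10¹⁹/6.022×10²³ = 1.694×10⁻⁵ mol.
Fraction absorbed: 1 − 10^(−0.845) = 0.8571.
Photons absorbed: 0.8571 × 1.694×10⁻⁵ = 1.452×10⁻⁵ mol.
Product: Φ × n_abs = 0.184 × 1.452×10⁻⁵ = 2.672×10⁻⁶ mol.

2.7×10⁻⁶ mol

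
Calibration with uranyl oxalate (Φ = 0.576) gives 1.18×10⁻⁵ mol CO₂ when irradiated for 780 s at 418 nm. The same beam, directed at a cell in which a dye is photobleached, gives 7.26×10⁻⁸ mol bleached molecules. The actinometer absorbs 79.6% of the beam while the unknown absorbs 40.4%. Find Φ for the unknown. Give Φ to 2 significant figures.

Φ = 0.0070

Photons absorbed by the actinometer: 1.18×10⁻⁵ / 0.576 = 2.049×10⁻⁵ mol.
Incident flux: 2.049×10⁻⁵ / 0.796 = 2.574×10⁻⁵ einstein.
Absorbed by unknown: 0.404 × 2.574×10⁻⁵ = 1.040×10⁻⁵ mol.
Φ(unknown) = 7.26×10⁻⁸ / 1.040×10⁻⁵ = 0.0070.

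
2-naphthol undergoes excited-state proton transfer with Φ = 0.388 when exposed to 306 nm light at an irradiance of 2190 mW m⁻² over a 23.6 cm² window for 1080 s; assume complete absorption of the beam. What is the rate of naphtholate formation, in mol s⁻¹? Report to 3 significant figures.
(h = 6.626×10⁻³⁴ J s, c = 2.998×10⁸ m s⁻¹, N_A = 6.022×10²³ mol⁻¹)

5.13×10⁻⁹ mol s⁻¹

Photon energy at 306 nm: hc/λ = (6.626×10⁻³⁴)(2.998×10⁸)/(306×10⁻⁹) = 6.492×10⁻¹⁹ J.
Energy delivered: (2190 mW m⁻²)(23.6×10⁻⁴ m²)(1080 s) = 5.582 J.
Photons incident: 5.582 / 6.492×10⁻¹⁹ = 8.598×10¹⁸, i.e. 8.598×10¹⁸/6.022×10²³ = 1.428×10⁻⁵ mol.
Product formed: 0.388 × 1.428×10⁻⁵ = 5.541×10⁻⁶ mol.
Rate: 5.541×10⁻⁶ / 1080 s = 5.13×10⁻⁹ mol s⁻¹.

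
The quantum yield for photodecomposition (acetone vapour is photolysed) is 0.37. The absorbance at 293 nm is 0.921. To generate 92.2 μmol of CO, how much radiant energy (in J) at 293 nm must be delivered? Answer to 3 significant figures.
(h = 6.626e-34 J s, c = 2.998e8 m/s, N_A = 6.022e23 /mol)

Product: 92.2 μmol = 9.22e-5 mol.
Photons that must be absorbed: 9.22e-5 / 0.37 = 2.492e-4 mol.
Fraction absorbed: 1 − 10^(−0.921) = 0.8801.
Incident photons needed: 2.492e-4 / 0.8801 = 2.831e-4 mol.
Photon energy: hc/λ = 6.780e-19 J; per mole, 4.083e5 J mol⁻¹.
Energy required: 2.831e-4 × 4.083e5 = 116 J.

116 J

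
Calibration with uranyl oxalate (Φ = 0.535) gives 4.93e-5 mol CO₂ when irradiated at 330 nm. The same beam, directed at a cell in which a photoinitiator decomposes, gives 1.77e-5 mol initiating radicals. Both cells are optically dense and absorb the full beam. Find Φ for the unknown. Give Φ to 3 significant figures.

Φ = 0.192

Photons absorbed by the actinometer: 4.93e-5 / 0.535 = 9.215e-5 mol.
Φ(unknown) = 1.77e-5 / 9.215e-5 = 0.192.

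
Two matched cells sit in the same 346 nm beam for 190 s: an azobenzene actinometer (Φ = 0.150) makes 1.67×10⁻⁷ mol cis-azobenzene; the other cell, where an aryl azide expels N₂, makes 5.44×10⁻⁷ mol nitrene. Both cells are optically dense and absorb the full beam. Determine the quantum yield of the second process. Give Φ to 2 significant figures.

Φ = 0.49

Photons absorbed by the actinometer: 1.67×10⁻⁷ / 0.150 = 1.113×10⁻⁶ mol.
Φ(unknown) = 5.44×10⁻⁷ / 1.113×10⁻⁶ = 0.49.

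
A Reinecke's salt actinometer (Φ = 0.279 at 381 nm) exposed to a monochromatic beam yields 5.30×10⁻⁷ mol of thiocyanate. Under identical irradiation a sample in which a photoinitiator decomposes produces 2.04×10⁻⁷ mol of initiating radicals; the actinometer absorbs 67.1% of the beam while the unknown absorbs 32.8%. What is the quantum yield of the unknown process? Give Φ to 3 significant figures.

Φ = 0.220

Photons absorbed by the actinometer: 5.30×10⁻⁷ / 0.279 = 1.900×10⁻⁶ mol.
Incident flux: 1.900×10⁻⁶ / 0.671 = 2.832×10⁻⁶ einstein.
Absorbed by unknown: 0.328 × 2.832×10⁻⁶ = 9.289×10⁻⁷ mol.
Φ(unknown) = 2.04×10⁻⁷ / 9.289×10⁻⁷ = 0.220.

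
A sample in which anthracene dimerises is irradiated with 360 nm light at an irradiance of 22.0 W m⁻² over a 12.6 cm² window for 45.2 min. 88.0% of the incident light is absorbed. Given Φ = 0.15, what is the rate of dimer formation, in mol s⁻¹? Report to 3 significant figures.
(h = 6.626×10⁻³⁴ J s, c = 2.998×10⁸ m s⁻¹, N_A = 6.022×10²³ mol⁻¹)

Photon energy at 360 nm: hc/λ = (6.626×10⁻³⁴)(2.998×10⁸)/(360×10⁻⁹) = 5.518×10⁻¹⁹ J.
Energy delivered: (22.0 W m⁻²)(12.6×10⁻⁴ m²)(2712 s) = 75.18 J.
Photons incident: 75.18 / 5.518×10⁻¹⁹ = 1.362×10²⁰, i.e. 1.362×10²⁰/6.022×10²³ = 2.262×10⁻⁴ mol.
Photons absorbed: 0.880 × 2.262×10⁻⁴ = 1.991×10⁻⁴ mol.
Product formed: 0.15 × 1.991×10⁻⁴ = 2.986×10⁻⁵ mol.
Rate: 2.986×10⁻⁵ / 2712 s = 1.10×10⁻⁸ mol s⁻¹.

1.10×10⁻⁸ mol s⁻¹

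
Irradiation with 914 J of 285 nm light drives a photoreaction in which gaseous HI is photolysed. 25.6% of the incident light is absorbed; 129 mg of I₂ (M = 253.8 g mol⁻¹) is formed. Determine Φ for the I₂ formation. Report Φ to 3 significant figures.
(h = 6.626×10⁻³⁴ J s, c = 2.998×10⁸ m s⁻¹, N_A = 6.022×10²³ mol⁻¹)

Φ = 0.912

Product: 129 mg / 253.8 g mol⁻¹ = 5.083×10⁻⁴ mol.
Photon energy at 285 nm: hc/λ = (6.626×10⁻³⁴)(2.998×10⁸)/(285×10⁻⁹) = 6.970×10⁻¹⁹ J.
Photons incident: 914 / 6.970×10⁻¹⁹ = 1.311×10²¹, i.e. 1.311×10²¹/6.022×10²³ = 0.002177 mol.
Photons absorbed: 0.256 × 0.002177 = 5.573×10⁻⁴ mol.
Φ = 5.083×10⁻⁴ mol / 5.573×10⁻⁴ mol photons = 0.912.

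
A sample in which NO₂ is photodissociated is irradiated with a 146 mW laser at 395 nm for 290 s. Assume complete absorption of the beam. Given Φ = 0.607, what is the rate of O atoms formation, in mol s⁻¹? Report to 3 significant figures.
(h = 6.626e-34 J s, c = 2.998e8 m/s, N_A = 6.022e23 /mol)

Photon energy at 395 nm: hc/λ = (6.626e-34)(2.998e8)/(395e-9) = 5.029e-19 J.
Energy delivered: (146 mW)(290 s) = 42.34 J.
Photons incident: 42.34 / 5.029e-19 = 8.419e19, i.e. 8.419e19/6.022e23 = 1.398e-4 mol.
Product formed: 0.607 × 1.398e-4 = 8.486e-5 mol.
Rate: 8.486e-5 / 290 s = 2.93e-7 mol s⁻¹.

2.93e-7 mol s⁻¹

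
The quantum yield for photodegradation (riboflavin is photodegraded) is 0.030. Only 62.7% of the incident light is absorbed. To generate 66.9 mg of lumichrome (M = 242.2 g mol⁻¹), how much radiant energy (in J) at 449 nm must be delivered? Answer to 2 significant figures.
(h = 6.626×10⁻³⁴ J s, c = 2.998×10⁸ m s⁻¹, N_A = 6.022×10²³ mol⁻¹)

3900 J

Product: 66.9 mg / 242.2 g mol⁻¹ = 2.762×10⁻⁴ mol.
Photons that must be absorbed: 2.762×10⁻⁴ / 0.030 = 0.009207 mol.
Incident photons needed: 0.009207 / 0.627 = 0.01468 mol.
Photon energy: hc/λ = 4.424×10⁻¹⁹ J; per mole, 2.664×10⁵ J mol⁻¹.
Energy required: 0.01468 × 2.664×10⁵ = 3900 J.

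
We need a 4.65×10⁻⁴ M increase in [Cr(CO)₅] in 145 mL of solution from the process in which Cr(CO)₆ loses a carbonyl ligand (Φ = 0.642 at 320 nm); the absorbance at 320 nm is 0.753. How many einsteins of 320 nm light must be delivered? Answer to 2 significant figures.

Product: (4.65×10⁻⁴ M)(0.145 L) = 6.743×10⁻⁵ mol.
Photons that must be absorbed: 6.743×10⁻⁵ / 0.642 = 1.050×10⁻⁴ mol.
Fraction absorbed: 1 − 10^(−0.753) = 0.8234.
Incident photons needed: 1.050×10⁻⁴ / 0.8234 = 1.275×10⁻⁴ mol.

1.3×10⁻⁴ einstein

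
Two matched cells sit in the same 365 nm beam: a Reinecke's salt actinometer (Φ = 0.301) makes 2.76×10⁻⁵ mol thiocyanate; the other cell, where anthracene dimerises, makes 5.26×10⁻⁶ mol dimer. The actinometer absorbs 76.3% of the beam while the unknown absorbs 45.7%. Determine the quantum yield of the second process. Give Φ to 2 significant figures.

Photons absorbed by the actinometer: 2.76×10⁻⁵ / 0.301 = 9.169×10⁻⁵ mol.
Incident flux: 9.169×10⁻⁵ / 0.763 = 1.202×10⁻⁴ einstein.
Absorbed by unknown: 0.457 × 1.202×10⁻⁴ = 5.493×10⁻⁵ mol.
Φ(unknown) = 5.26×10⁻⁶ / 5.493×10⁻⁵ = 0.096.

Φ = 0.096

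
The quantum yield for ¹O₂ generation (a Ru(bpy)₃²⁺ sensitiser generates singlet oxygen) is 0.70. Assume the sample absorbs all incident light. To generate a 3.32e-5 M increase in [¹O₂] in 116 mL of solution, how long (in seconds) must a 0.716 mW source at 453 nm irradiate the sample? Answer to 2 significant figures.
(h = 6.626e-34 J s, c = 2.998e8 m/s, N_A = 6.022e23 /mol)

t ≈ 2000 s

Product: (3.32e-5 M)(0.116 L) = 3.851e-6 mol.
Photons that must be absorbed: 3.851e-6 / 0.70 = 5.501e-6 mol.
Photon energy: hc/λ = 4.385e-19 J; per mole, 2.641e5 J mol⁻¹.
Energy required: 5.501e-6 × 2.641e5 = 1.453 J.
Time: 1.453 J / 0.000716 W = 2000 s.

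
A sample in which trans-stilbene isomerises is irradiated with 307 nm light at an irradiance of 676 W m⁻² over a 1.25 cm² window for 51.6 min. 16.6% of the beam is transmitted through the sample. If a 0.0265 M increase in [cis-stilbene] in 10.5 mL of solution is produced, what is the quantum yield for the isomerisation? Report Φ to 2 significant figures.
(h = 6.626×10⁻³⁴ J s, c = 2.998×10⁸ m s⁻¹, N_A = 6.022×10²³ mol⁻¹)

Φ = 0.50

Product: (0.0265 M)(0.0105 L) = 2.783×10⁻⁴ mol.
Photon energy at 307 nm: hc/λ = (6.626×10⁻³⁴)(2.998×10⁸)/(307×10⁻⁹) = 6.471×10⁻¹⁹ J.
Energy delivered: (676 W m⁻²)(1.25×10⁻⁴ m²)(3096 s) = 261.6 J.
Photons incident: 261.6 / 6.471×10⁻¹⁹ = 4.043×10²⁰, i.e. 4.043×10²⁰/6.022×10²³ = 6.714×10⁻⁴ mol.
Fraction absorbed: 1 − 16.6/100 = 0.8340.
Photons absorbed: 0.8340 × 6.714×10⁻⁴ = 5.599×10⁻⁴ mol.
Φ = 2.783×10⁻⁴ mol / 5.599×10⁻⁴ mol photons = 0.50.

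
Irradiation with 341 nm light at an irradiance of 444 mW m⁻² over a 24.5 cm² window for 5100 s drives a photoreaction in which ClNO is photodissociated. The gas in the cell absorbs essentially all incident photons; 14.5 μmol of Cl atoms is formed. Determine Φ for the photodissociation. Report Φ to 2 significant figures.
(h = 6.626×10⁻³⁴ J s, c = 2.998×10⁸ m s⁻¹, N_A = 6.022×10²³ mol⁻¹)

Product: 14.5 μmol = 1.45×10⁻⁵ mol.
Photon energy at 341 nm: hc/λ = (6.626×10⁻³⁴)(2.998×10⁸)/(341×10⁻⁹) = 5.825×10⁻¹⁹ J.
Energy delivered: (444 mW m⁻²)(24.5×10⁻⁴ m²)(5100 s) = 5.548 J.
Photons incident: 5.548 / 5.825×10⁻¹⁹ = 9.524×10¹⁸, i.e. 9.524×10¹⁸/6.022×10²³ = 1.582×10⁻⁵ mol.
Φ = 1.45×10⁻⁵ mol / 1.582×10⁻⁵ mol photons = 0.92.

Φ = 0.92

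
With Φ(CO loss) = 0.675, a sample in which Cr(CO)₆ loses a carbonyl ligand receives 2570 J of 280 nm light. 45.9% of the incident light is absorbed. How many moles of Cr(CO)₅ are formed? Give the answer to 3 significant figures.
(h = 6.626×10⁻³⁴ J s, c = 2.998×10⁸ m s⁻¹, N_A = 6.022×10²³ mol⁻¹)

Photon energy at 280 nm: hc/λ = (6.626×10⁻³⁴)(2.998×10⁸)/(280×10⁻⁹) = 7.095×10⁻¹⁹ J.
Photons incident: 2570 / 7.095×10⁻¹⁹ = 3.622×10²¹, i.e. 3.622×10²¹/6.022×10²³ = 0.006015 mol.
Photons absorbed: 0.459 × 0.006015 = 0.002761 mol.
Product: Φ × n_abs = 0.675 × 0.002761 = 0.001864 mol.

0.00186 mol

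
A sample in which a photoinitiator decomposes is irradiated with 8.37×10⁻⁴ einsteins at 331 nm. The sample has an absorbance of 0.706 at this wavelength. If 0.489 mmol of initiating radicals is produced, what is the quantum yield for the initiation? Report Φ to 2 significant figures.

Product: 0.489 mmol = 4.89×10⁻⁴ mol.
Fraction absorbed: 1 − 10^(−0.706) = 0.8032.
Photons absorbed: 0.8032 × 8.37×10⁻⁴ = 6.723×10⁻⁴ mol.
Φ = 4.89×10⁻⁴ mol / 6.723×10⁻⁴ mol photons = 0.73.

Φ = 0.73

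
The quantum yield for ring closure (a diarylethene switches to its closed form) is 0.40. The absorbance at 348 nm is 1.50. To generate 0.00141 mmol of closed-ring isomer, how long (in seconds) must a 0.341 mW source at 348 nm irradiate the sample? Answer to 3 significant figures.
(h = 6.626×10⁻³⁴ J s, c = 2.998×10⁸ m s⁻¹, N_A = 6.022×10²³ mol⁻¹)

t ≈ 3670 s

Product: 0.00141 mmol = 1.41×10⁻⁶ mol.
Photons that must be absorbed: 1.41×10⁻⁶ / 0.40 = 3.525×10⁻⁶ mol.
Fraction absorbed: 1 − 10^(−1.50) = 0.9684.
Incident photons needed: 3.525×10⁻⁶ / 0.9684 = 3.640×10⁻⁶ mol.
Photon energy: hc/λ = 5.708×10⁻¹⁹ J; per mole, 3.437×10⁵ J mol⁻¹.
Energy required: 3.640×10⁻⁶ × 3.437×10⁵ = 1.251 J.
Time: 1.251 J / 0.000341 W = 3670 s.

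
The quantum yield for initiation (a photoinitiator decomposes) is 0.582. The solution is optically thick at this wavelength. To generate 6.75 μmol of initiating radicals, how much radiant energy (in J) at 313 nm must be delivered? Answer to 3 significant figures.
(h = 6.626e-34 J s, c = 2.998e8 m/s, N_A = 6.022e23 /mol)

Product: 6.75 μmol = 6.75e-6 mol.
Photons that must be absorbed: 6.75e-6 / 0.582 = 1.160e-5 mol.
Photon energy: hc/λ = 6.347e-19 J; per mole, 3.822e5 J mol⁻¹.
Energy required: 1.160e-5 × 3.822e5 = 4.43 J.

4.43 J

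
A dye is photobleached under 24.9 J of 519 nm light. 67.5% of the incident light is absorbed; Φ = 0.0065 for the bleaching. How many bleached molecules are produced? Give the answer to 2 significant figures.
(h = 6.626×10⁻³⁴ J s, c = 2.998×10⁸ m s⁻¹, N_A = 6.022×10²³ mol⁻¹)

2.9×10¹⁷ bleached molecules

Photon energy at 519 nm: hc/λ = (6.626×10⁻³⁴)(2.998×10⁸)/(519×10⁻⁹) = 3.828×10⁻¹⁹ J.
Photons incident: 24.9 / 3.828×10⁻¹⁹ = 6.505×10¹⁹, i.e. 6.505×10¹⁹/6.022×10²³ = 1.080×10⁻⁴ mol.
Photons absorbed: 0.675 × 1.080×10⁻⁴ = 7.290×10⁻⁵ mol.
Product: Φ × n_abs = 0.0065 × 7.290×10⁻⁵ = 4.738×10⁻⁷ mol.
As a count: 4.738×10⁻⁷ × 6.022×10²³ = 2.9×10¹⁷.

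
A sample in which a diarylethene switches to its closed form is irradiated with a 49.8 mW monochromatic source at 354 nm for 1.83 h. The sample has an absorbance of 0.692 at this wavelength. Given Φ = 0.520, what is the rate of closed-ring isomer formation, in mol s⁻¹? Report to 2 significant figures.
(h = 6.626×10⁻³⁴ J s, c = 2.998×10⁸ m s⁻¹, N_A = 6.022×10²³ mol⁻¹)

Photon energy at 354 nm: hc/λ = (6.626×10⁻³⁴)(2.998×10⁸)/(354×10⁻⁹) = 5.612×10⁻¹⁹ J.
Energy delivered: (49.8 mW)(6588 s) = 328.1 J.
Photons incident: 328.1 / 5.612×10⁻¹⁹ = 5.846×10²⁰, i.e. 5.846×10²⁰/6.022×10²³ = 9.708×10⁻⁴ mol.
Fraction absorbed: 1 − 10^(−0.692) = 0.7968.
Photons absorbed: 0.7968 × 9.708×10⁻⁴ = 7.735×10⁻⁴ mol.
Product formed: 0.520 × 7.735×10⁻⁴ = 4.022×10⁻⁴ mol.
Rate: 4.022×10⁻⁴ / 6588 s = 6.1×10⁻⁸ mol s⁻¹.

6.1×10⁻⁸ mol s⁻¹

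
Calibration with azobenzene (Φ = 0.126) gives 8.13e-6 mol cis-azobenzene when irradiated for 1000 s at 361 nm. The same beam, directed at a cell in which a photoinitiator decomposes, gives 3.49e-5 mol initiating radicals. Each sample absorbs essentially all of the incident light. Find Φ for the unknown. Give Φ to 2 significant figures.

Photons absorbed by the actinometer: 8.13e-6 / 0.126 = 6.452e-5 mol.
Φ(unknown) = 3.49e-5 / 6.452e-5 = 0.54.

Φ = 0.54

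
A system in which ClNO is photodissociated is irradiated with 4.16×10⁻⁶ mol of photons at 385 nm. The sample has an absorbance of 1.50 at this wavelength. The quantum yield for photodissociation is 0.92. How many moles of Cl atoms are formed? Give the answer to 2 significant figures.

3.7×10⁻⁶ mol

Fraction absorbed: 1 − 10^(−1.50) = 0.9684.
Photons absorbed: 0.9684 × 4.16×10⁻⁶ = 4.029×10⁻⁶ mol.
Product: Φ × n_abs = 0.92 × 4.029×10⁻⁶ = 3.707×10⁻⁶ mol.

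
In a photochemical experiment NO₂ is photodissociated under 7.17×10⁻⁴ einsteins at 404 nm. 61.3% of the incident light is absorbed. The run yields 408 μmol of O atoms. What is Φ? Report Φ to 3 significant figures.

Φ = 0.928

Product: 408 μmol = 4.08×10⁻⁴ mol.
Photons absorbed: 0.613 × 7.17×10⁻⁴ = 4.395×10⁻⁴ mol.
Φ = 4.08×10⁻⁴ mol / 4.395×10⁻⁴ mol photons = 0.928.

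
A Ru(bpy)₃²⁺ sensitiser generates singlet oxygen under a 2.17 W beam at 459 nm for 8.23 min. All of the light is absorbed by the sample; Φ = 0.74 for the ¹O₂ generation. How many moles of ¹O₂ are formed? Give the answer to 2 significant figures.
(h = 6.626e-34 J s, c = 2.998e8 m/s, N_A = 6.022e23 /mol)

0.0030 mol

Photon energy at 459 nm: hc/λ = (6.626e-34)(2.998e8)/(459e-9) = 4.328e-19 J.
Energy delivered: (2.17 W)(493.8 s) = 1072 J.
Photons incident: 1072 / 4.328e-19 = 2.477e21, i.e. 2.477e21/6.022e23 = 0.004113 mol.
Product: Φ × n_abs = 0.74 × 0.004113 = 0.003044 mol.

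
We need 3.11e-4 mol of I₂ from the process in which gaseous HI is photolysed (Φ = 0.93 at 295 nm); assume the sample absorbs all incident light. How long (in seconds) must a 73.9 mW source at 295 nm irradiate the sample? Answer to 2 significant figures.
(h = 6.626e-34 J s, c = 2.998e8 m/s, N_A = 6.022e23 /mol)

Photons that must be absorbed: 3.11e-4 / 0.93 = 3.344e-4 mol.
Photon energy: hc/λ = 6.734e-19 J; per mole, 4.055e5 J mol⁻¹.
Energy required: 3.344e-4 × 4.055e5 = 135.6 J.
Time: 135.6 J / 0.0739 W = 1800 s.

t ≈ 1800 s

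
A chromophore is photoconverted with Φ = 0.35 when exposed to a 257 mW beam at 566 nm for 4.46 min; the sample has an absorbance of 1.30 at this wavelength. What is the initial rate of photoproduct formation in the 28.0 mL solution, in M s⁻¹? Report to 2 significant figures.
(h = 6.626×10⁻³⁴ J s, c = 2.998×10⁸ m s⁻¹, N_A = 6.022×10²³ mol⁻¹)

Photon energy at 566 nm: hc/λ = (6.626×10⁻³⁴)(2.998×10⁸)/(566×10⁻⁹) = 3.510×10⁻¹⁹ J.
Energy delivered: (257 mW)(267.6 s) = 68.77 J.
Photons incident: 68.77 / 3.510×10⁻¹⁹ = 1.959×10²⁰, i.e. 1.959×10²⁰/6.022×10²³ = 3.253×10⁻⁴ mol.
Fraction absorbed: 1 − 10^(−1.30) = 0.9499.
Photons absorbed: 0.9499 × 3.253×10⁻⁴ = 3.090×10⁻⁴ mol.
Product formed: 0.35 × 3.090×10⁻⁴ = 1.081×10⁻⁴ mol.
Rate: 1.081×10⁻⁴ mol / (267.6 s × 0.028 L) = 1.4×10⁻⁵ M s⁻¹.

1.4×10⁻⁵ M s⁻¹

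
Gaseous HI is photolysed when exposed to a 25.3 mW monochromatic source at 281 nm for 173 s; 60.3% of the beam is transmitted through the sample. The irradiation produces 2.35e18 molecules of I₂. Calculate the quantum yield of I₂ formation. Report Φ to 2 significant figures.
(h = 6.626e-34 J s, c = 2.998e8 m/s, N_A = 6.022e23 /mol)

Φ = 0.96

Product: 2.35e18 / 6.022e23 = 3.902e-6 mol.
Photon energy at 281 nm: hc/λ = (6.626e-34)(2.998e8)/(281e-9) = 7.069e-19 J.
Energy delivered: (25.3 mW)(173 s) = 4.377 J.
Photons incident: 4.377 / 7.069e-19 = 6.192e18, i.e. 6.192e18/6.022e23 = 1.028e-5 mol.
Fraction absorbed: 1 − 60.3/100 = 0.3970.
Photons absorbed: 0.3970 × 1.028e-5 = 4.081e-6 mol.
Φ = 3.902e-6 mol / 4.081e-6 mol photons = 0.96.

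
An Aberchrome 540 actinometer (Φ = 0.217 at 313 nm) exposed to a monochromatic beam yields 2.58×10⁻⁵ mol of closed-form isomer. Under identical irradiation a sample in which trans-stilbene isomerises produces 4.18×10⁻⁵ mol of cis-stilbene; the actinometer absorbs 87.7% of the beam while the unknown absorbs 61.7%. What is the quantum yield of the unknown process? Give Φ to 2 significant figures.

Φ = 0.50

Photons absorbed by the actinometer: 2.58×10⁻⁵ / 0.217 = 1.189×10⁻⁴ mol.
Incident flux: 1.189×10⁻⁴ / 0.877 = 1.356×10⁻⁴ einstein.
Absorbed by unknown: 0.617 × 1.356×10⁻⁴ = 8.367×10⁻⁵ mol.
Φ(unknown) = 4.18×10⁻⁵ / 8.367×10⁻⁵ = 0.50.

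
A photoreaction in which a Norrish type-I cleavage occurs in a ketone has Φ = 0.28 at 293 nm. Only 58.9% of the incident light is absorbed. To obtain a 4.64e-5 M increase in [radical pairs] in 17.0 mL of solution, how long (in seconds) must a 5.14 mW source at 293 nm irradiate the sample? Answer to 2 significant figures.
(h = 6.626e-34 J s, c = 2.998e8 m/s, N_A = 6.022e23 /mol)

t ≈ 380 s

Product: (4.64e-5 M)(0.017 L) = 7.888e-7 mol.
Photons that must be absorbed: 7.888e-7 / 0.28 = 2.817e-6 mol.
Incident photons needed: 2.817e-6 / 0.589 = 4.783e-6 mol.
Photon energy: hc/λ = 6.780e-19 J; per mole, 4.083e5 J mol⁻¹.
Energy required: 4.783e-6 × 4.083e5 = 1.953 J.
Time: 1.953 J / 0.00514 W = 380 s.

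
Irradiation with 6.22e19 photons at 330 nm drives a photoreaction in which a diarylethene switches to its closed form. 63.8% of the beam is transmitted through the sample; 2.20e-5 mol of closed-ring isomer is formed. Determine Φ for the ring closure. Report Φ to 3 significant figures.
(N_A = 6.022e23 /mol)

Φ = 0.588

Moles of photons: 6.22e19 / 6.022e23 = 1.033e-4 mol.
Fraction absorbed: 1 − 63.8/100 = 0.3620.
Photons absorbed: 0.3620 × 1.033e-4 = 3.739e-5 mol.
Φ = 2.20e-5 mol / 3.739e-5 mol photons = 0.588.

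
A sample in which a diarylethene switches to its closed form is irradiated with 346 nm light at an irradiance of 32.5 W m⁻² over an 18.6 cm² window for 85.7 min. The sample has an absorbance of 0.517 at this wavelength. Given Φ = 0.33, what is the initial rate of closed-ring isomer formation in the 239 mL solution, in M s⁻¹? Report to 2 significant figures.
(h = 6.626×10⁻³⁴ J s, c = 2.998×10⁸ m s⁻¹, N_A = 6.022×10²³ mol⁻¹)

1.7×10⁻⁷ M s⁻¹

Photon energy at 346 nm: hc/λ = (6.626×10⁻³⁴)(2.998×10⁸)/(346×10⁻⁹) = 5.741×10⁻¹⁹ J.
Energy delivered: (32.5 W m⁻²)(18.6×10⁻⁴ m²)(5142 s) = 310.8 J.
Photons incident: 310.8 / 5.741×10⁻¹⁹ = 5.414×10²⁰, i.e. 5.414×10²⁰/6.022×10²³ = 8.990×10⁻⁴ mol.
Fraction absorbed: 1 − 10^(−0.517) = 0.6959.
Photons absorbed: 0.6959 × 8.990×10⁻⁴ = 6.256×10⁻⁴ mol.
Product formed: 0.33 × 6.256×10⁻⁴ = 2.064×10⁻⁴ mol.
Rate: 2.064×10⁻⁴ mol / (5142 s × 0.239 L) = 1.7×10⁻⁷ M s⁻¹.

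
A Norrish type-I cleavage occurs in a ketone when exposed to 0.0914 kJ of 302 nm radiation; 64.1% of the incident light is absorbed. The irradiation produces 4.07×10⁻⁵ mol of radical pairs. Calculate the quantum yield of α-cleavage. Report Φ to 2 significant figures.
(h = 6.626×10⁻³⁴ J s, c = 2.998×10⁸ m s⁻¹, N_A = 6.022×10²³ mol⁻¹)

Photon energy at 302 nm: hc/λ = (6.626×10⁻³⁴)(2.998×10⁸)/(302×10⁻⁹) = 6.578×10⁻¹⁹ J.
Incident energy: 0.0914 kJ = 91.4 J.
Photons incident: 91.4 / 6.578×10⁻¹⁹ = 1.389×10²⁰, i.e. 1.389×10²⁰/6.022×10²³ = 2.307×10⁻⁴ mol.
Photons absorbed: 0.641 × 2.307×10⁻⁴ = 1.479×10⁻⁴ mol.
Φ = 4.07×10⁻⁵ mol / 1.479×10⁻⁴ mol photons = 0.28.

Φ = 0.28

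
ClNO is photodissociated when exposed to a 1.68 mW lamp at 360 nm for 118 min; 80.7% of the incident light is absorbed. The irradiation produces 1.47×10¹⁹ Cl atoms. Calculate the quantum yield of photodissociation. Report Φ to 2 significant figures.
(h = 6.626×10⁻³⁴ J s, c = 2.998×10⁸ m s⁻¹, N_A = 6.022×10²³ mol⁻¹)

Product: 1.47×10¹⁹ / 6.022×10²³ = 2.441×10⁻⁵ mol.
Photon energy at 360 nm: hc/λ = (6.626×10⁻³⁴)(2.998×10⁸)/(360×10⁻⁹) = 5.518×10⁻¹⁹ J.
Energy delivered: (1.68 mW)(7080 s) = 11.89 J.
Photons incident: 11.89 / 5.518×10⁻¹⁹ = 2.155×10¹⁹, i.e. 2.155×10¹⁹/6.022×10²³ = 3.579×10⁻⁵ mol.
Photons absorbed: 0.807 × 3.579×10⁻⁵ = 2.888×10⁻⁵ mol.
Φ = 2.441×10⁻⁵ mol / 2.888×10⁻⁵ mol photons = 0.85.

Φ = 0.85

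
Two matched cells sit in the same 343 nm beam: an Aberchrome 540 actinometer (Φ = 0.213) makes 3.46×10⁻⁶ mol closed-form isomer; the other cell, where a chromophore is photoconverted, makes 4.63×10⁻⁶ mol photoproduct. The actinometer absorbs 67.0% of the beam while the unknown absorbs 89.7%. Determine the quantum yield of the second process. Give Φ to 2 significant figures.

Φ = 0.21

Photons absorbed by the actinometer: 3.46×10⁻⁶ / 0.213 = 1.624×10⁻⁵ mol.
Incident flux: 1.624×10⁻⁵ / 0.670 = 2.424×10⁻⁵ einstein.
Absorbed by unknown: 0.897 × 2.424×10⁻⁵ = 2.174×10⁻⁵ mol.
Φ(unknown) = 4.63×10⁻⁶ / 2.174×10⁻⁵ = 0.21.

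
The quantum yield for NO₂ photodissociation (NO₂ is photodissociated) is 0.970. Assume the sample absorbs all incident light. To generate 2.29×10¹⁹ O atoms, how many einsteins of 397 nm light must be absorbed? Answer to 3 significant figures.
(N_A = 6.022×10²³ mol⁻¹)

3.92×10⁻⁵ einstein

Product: 2.29×10¹⁹ / 6.022×10²³ = 3.803×10⁻⁵ mol.
Photons that must be absorbed: 3.803×10⁻⁵ / 0.970 = 3.921×10⁻⁵ mol.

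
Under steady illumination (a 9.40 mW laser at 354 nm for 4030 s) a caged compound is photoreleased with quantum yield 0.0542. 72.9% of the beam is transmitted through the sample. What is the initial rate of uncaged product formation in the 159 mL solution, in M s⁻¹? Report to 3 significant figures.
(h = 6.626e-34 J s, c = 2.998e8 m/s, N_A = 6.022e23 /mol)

Photon energy at 354 nm: hc/λ = (6.626e-34)(2.998e8)/(354e-9) = 5.612e-19 J.
Energy delivered: (9.40 mW)(4030 s) = 37.88 J.
Photons incident: 37.88 / 5.612e-19 = 6.750e19, i.e. 6.750e19/6.022e23 = 1.121e-4 mol.
Fraction absorbed: 1 − 72.9/100 = 0.2710.
Photons absorbed: 0.2710 × 1.121e-4 = 3.038e-5 mol.
Product formed: 0.0542 × 3.038e-5 = 1.647e-6 mol.
Rate: 1.647e-6 mol / (4030 s × 0.159 L) = 2.57e-9 M s⁻¹.

2.57e-9 M s⁻¹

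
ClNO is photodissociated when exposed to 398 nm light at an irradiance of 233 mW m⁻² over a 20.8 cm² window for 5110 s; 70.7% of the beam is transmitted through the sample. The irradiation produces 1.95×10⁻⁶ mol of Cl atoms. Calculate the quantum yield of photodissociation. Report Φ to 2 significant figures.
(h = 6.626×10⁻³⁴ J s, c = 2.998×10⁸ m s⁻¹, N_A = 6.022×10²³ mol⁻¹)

Photon energy at 398 nm: hc/λ = (6.626×10⁻³⁴)(2.998×10⁸)/(398×10⁻⁹) = 4.991×10⁻¹⁹ J.
Energy delivered: (233 mW m⁻²)(20.8×10⁻⁴ m²)(5110 s) = 2.477 J.
Photons incident: 2.477 / 4.991×10⁻¹⁹ = 4.963×10¹⁸, i.e. 4.963×10¹⁸/6.022×10²³ = 8.241×10⁻⁶ mol.
Fraction absorbed: 1 − 70.7/100 = 0.2930.
Photons absorbed: 0.2930 × 8.241×10⁻⁶ = 2.415×10⁻⁶ mol.
Φ = 1.95×10⁻⁶ mol / 2.415×10⁻⁶ mol photons = 0.81.

Φ = 0.81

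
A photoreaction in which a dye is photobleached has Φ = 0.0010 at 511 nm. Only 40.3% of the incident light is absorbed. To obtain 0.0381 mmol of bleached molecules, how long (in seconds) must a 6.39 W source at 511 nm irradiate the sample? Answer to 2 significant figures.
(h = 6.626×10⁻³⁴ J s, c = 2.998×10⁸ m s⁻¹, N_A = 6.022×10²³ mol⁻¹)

Product: 0.0381 mmol = 3.81×10⁻⁵ mol.
Photons that must be absorbed: 3.81×10⁻⁵ / 0.0010 = 0.03810 mol.
Incident photons needed: 0.03810 / 0.403 = 0.09454 mol.
Photon energy: hc/λ = 3.887×10⁻¹⁹ J; per mole, 2.341×10⁵ J mol⁻¹.
Energy required: 0.09454 × 2.341×10⁵ = 2.213×10⁴ J.
Time: 2.213×10⁴ J / 6.39 W = 3500 s.

t ≈ 3500 s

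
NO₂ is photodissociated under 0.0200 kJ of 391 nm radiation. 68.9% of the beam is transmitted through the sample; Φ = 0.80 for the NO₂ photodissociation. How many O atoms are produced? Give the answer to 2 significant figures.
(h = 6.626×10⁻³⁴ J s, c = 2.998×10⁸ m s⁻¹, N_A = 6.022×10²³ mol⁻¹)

Photon energy at 391 nm: hc/λ = (6.626×10⁻³⁴)(2.998×10⁸)/(391×10⁻⁹) = 5.080×10⁻¹⁹ J.
Incident energy: 0.0200 kJ = 20.0 J.
Photons incident: 20.0 / 5.080×10⁻¹⁹ = 3.937×10¹⁹, i.e. 3.937×10¹⁹/6.022×10²³ = 6.538×10⁻⁵ mol.
Fraction absorbed: 1 − 68.9/100 = 0.3110.
Photons absorbed: 0.3110 × 6.538×10⁻⁵ = 2.033×10⁻⁵ mol.
Product: Φ × n_abs = 0.80 × 2.033×10⁻⁵ = 1.626×10⁻⁵ mol.
As a count: 1.626×10⁻⁵ × 6.022×10²³ = 9.8×10¹⁸.

9.8×10¹⁸ atoms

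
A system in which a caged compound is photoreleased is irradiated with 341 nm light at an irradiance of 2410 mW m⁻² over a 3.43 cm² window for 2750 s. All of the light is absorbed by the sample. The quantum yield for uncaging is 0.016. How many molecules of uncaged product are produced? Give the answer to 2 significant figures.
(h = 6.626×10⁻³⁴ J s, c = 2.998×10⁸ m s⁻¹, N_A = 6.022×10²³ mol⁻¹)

6.2×10¹⁶ molecules

Photon energy at 341 nm: hc/λ = (6.626×10⁻³⁴)(2.998×10⁸)/(341×10⁻⁹) = 5.825×10⁻¹⁹ J.
Energy delivered: (2410 mW m⁻²)(3.43×10⁻⁴ m²)(2750 s) = 2.273 J.
Photons incident: 2.273 / 5.825×10⁻¹⁹ = 3.902×10¹⁸, i.e. 3.902×10¹⁸/6.022×10²³ = 6.480×10⁻⁶ mol.
Product: Φ × n_abs = 0.016 × 6.480×10⁻⁶ = 1.037×10⁻⁷ mol.
As a count: 1.037×10⁻⁷ × 6.022×10²³ = 6.2×10¹⁶.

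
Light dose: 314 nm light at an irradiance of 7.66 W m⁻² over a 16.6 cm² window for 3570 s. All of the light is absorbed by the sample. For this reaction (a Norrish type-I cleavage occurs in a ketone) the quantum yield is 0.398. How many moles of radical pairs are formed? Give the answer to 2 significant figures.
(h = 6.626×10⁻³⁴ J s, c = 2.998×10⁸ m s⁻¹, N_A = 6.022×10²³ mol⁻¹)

Photon energy at 314 nm: hc/λ = (6.626×10⁻³⁴)(2.998×10⁸)/(314×10⁻⁹) = 6.326×10⁻¹⁹ J.
Energy delivered: (7.66 W m⁻²)(16.6×10⁻⁴ m²)(3570 s) = 45.39 J.
Photons incident: 45.39 / 6.326×10⁻¹⁹ = 7.175×10¹⁹, i.e. 7.175×10¹⁹/6.022×10²³ = 1.191×10⁻⁴ mol.
Product: Φ × n_abs = 0.398 × 1.191×10⁻⁴ = 4.740×10⁻⁵ mol.

4.7×10⁻⁵ mol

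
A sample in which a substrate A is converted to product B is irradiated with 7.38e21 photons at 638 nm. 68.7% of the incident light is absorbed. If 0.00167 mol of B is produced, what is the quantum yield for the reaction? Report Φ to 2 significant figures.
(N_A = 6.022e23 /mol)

Φ = 0.20

Moles of photons: 7.38e21 / 6.022e23 = 0.01226 mol.
Photons absorbed: 0.687 × 0.01226 = 0.008423 mol.
Φ = 0.00167 mol / 0.008423 mol photons = 0.20.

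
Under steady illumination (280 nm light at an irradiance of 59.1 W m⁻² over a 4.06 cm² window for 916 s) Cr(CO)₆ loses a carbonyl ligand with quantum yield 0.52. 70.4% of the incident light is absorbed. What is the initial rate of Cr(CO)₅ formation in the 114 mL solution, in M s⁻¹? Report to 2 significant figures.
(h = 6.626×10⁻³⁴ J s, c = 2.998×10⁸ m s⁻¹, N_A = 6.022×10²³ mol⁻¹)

Photon energy at 280 nm: hc/λ = (6.626×10⁻³⁴)(2.998×10⁸)/(280×10⁻⁹) = 7.095×10⁻¹⁹ J.
Energy delivered: (59.1 W m⁻²)(4.06×10⁻⁴ m²)(916 s) = 21.98 J.
Photons incident: 21.98 / 7.095×10⁻¹⁹ = 3.098×10¹⁹, i.e. 3.098×10¹⁹/6.022×10²³ = 5.144×10⁻⁵ mol.
Photons absorbed: 0.704 × 5.144×10⁻⁵ = 3.621×10⁻⁵ mol.
Product formed: 0.52 × 3.621×10⁻⁵ = 1.883×10⁻⁵ mol.
Rate: 1.883×10⁻⁵ mol / (916 s × 0.114 L) = 1.8×10⁻⁷ M s⁻¹.

1.8×10⁻⁷ M s⁻¹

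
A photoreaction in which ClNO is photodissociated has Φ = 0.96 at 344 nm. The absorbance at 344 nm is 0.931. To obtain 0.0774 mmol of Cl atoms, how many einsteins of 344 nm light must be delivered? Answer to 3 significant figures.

Product: 0.0774 mmol = 7.74e-5 mol.
Photons that must be absorbed: 7.74e-5 / 0.96 = 8.063e-5 mol.
Fraction absorbed: 1 − 10^(−0.931) = 0.8828.
Incident photons needed: 8.063e-5 / 0.8828 = 9.133e-5 mol.

9.13e-5 einstein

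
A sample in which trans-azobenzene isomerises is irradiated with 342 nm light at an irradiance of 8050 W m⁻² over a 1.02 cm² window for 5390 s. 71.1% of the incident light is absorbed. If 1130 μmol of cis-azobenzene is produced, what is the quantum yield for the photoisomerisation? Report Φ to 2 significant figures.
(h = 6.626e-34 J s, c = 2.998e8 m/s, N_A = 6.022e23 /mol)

Product: 1130 μmol = 0.00113 mol.
Photon energy at 342 nm: hc/λ = (6.626e-34)(2.998e8)/(342e-9) = 5.808e-19 J.
Energy delivered: (8050 W m⁻²)(1.02e-4 m²)(5390 s) = 4426 J.
Photons incident: 4426 / 5.808e-19 = 7.621e21, i.e. 7.621e21/6.022e23 = 0.01266 mol.
Photons absorbed: 0.711 × 0.01266 = 0.009001 mol.
Φ = 0.00113 mol / 0.009001 mol photons = 0.13.

Φ = 0.13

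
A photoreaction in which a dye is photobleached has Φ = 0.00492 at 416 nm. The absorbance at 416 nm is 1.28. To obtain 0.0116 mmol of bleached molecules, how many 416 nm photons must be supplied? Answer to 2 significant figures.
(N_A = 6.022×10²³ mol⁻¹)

1.5×10²¹ photons

Product: 0.0116 mmol = 1.16×10⁻⁵ mol.
Photons that must be absorbed: 1.16×10⁻⁵ / 0.00492 = 0.002358 mol.
Fraction absorbed: 1 − 10^(−1.28) = 0.9475.
Incident photons needed: 0.002358 / 0.9475 = 0.002489 mol.
Photon count: 0.002489 × 6.022×10²³ = 1.5×10²¹.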